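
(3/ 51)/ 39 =1/ 663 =0.00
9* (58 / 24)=87 / 4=21.75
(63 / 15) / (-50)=-21 / 250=-0.08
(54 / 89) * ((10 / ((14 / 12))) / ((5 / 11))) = 7128 / 623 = 11.44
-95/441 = -0.22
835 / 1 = 835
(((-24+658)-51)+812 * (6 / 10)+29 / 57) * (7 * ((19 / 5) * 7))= 14952448 / 75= 199365.97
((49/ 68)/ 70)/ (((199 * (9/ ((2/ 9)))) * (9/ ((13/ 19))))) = 91/ 937158660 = 0.00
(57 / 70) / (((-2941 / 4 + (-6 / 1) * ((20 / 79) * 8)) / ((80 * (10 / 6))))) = -240160 / 1653253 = -0.15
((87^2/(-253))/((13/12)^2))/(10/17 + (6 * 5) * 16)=-9264456/174662345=-0.05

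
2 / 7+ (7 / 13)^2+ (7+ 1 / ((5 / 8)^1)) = 54274 / 5915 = 9.18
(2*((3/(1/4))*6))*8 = 1152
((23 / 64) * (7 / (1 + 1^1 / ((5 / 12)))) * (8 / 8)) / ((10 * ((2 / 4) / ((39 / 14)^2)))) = 34983 / 30464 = 1.15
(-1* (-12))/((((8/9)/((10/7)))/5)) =96.43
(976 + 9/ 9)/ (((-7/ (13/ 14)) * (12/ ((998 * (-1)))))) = 6337799/ 588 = 10778.57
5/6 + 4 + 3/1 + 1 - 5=23/6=3.83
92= 92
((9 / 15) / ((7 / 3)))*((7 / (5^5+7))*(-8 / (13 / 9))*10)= -12 / 377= -0.03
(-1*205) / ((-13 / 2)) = 410 / 13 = 31.54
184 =184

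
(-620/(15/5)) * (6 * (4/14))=-2480/7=-354.29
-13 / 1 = -13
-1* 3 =-3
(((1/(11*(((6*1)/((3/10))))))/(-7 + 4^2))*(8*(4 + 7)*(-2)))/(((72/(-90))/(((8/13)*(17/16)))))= 17/234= 0.07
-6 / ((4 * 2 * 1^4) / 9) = -27 / 4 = -6.75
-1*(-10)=10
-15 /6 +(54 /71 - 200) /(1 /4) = -113523 /142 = -799.46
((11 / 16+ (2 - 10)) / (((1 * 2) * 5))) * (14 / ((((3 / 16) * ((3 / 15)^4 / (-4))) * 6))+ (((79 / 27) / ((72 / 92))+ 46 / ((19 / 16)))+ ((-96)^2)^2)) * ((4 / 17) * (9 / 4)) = -10191996434399 / 310080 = -32868925.55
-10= -10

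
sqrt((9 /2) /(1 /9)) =9* sqrt(2) /2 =6.36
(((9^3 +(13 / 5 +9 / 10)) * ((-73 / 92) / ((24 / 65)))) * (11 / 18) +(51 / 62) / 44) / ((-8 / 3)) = 26074288439 / 72281088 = 360.73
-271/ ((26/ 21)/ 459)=-2612169/ 26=-100468.04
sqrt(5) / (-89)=-sqrt(5) / 89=-0.03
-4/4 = -1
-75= -75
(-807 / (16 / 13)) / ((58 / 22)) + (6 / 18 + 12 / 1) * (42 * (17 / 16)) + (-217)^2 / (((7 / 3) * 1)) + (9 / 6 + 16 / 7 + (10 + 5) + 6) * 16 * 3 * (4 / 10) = 340366879 / 16240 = 20958.55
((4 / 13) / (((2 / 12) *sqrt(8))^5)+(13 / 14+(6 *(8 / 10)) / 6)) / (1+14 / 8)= 22 / 35+486 *sqrt(2) / 143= 5.43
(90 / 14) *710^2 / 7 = 22684500 / 49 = 462948.98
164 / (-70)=-82 / 35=-2.34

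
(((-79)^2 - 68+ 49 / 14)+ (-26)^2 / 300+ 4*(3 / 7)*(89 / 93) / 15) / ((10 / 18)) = 603365943 / 54250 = 11121.95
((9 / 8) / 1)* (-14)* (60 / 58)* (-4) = 1890 / 29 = 65.17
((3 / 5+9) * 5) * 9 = 432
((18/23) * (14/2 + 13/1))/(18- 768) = -12/575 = -0.02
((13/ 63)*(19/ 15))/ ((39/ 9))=19/ 315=0.06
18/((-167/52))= -936/167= -5.60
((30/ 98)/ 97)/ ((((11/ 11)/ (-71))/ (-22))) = 23430/ 4753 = 4.93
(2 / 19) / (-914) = -1 / 8683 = -0.00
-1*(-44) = 44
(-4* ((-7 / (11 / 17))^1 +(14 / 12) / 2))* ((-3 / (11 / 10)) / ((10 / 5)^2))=-6755 / 242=-27.91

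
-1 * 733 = -733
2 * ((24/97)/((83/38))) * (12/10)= 10944/40255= 0.27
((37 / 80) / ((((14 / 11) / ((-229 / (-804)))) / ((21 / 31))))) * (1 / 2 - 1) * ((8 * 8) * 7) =-652421 / 41540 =-15.71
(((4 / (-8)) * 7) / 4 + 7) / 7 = 7 / 8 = 0.88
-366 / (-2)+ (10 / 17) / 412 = 640871 / 3502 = 183.00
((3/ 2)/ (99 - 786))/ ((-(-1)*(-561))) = 0.00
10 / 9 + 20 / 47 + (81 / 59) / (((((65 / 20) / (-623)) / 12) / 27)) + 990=-27342525164 / 324441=-84275.80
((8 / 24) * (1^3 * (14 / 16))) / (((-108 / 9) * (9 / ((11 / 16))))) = -77 / 41472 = -0.00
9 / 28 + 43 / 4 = 155 / 14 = 11.07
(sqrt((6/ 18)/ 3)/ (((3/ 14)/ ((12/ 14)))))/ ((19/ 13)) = 52/ 57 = 0.91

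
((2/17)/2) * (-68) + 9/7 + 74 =499/7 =71.29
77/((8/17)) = 1309/8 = 163.62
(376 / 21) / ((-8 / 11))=-517 / 21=-24.62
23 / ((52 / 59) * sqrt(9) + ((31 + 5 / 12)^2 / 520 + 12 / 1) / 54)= 422081280 / 53245367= 7.93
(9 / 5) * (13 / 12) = 39 / 20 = 1.95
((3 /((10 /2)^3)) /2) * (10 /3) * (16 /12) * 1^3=4 /75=0.05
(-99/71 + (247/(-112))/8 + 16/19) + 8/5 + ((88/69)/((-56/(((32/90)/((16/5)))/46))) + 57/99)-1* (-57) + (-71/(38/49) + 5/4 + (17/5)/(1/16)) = 4262402002981/189903111552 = 22.45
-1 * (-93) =93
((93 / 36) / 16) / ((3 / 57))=589 / 192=3.07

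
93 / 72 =31 / 24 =1.29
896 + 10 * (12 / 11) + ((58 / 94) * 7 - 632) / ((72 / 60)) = 1190677 / 3102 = 383.84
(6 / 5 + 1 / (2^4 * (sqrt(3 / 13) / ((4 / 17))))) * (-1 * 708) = -871.27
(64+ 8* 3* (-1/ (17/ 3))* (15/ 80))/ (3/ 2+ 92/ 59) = 126791/ 6137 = 20.66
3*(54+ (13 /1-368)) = -903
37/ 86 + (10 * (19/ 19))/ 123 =5411/ 10578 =0.51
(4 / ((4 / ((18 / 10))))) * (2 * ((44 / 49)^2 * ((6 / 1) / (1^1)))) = 209088 / 12005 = 17.42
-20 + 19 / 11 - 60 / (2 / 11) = -3831 / 11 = -348.27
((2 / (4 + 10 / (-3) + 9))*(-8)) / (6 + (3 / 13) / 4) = -832 / 3045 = -0.27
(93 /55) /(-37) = -93 /2035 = -0.05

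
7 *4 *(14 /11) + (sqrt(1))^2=403 /11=36.64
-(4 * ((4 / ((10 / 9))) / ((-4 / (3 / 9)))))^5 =2.49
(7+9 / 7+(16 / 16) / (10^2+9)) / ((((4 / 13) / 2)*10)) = 82277 / 15260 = 5.39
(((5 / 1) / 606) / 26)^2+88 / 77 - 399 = -691380527585 / 1737760752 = -397.86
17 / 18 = 0.94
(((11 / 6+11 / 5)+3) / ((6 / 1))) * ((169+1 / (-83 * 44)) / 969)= 43408819 / 212327280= 0.20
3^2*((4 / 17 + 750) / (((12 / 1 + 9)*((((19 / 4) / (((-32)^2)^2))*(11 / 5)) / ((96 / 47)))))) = 11004511518720 / 166991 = 65898829.99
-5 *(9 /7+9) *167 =-60120 /7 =-8588.57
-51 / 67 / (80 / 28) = -357 / 1340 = -0.27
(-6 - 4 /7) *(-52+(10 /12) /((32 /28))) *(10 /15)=56603 /252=224.62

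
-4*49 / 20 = -49 / 5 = -9.80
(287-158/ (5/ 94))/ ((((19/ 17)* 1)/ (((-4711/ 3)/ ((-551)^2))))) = 12.42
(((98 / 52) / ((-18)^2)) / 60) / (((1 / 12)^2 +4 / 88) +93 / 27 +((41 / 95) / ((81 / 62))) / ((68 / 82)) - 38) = -174097 / 61246365882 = -0.00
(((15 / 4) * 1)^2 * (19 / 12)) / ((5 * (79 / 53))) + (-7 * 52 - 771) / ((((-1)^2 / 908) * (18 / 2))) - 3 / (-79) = -5210474807 / 45504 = -114505.86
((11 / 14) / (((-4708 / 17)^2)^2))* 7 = 83521 / 89327077852672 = 0.00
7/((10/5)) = 7/2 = 3.50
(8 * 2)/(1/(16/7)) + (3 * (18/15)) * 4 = 1784/35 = 50.97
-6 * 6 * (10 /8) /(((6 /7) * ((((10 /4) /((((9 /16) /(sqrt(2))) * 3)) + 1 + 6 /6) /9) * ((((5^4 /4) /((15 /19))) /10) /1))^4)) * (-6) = 21274879815691960889088 /258724662468828125-3008720604923259899904 * sqrt(2) /51744932493765625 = 0.05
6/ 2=3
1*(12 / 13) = 12 / 13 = 0.92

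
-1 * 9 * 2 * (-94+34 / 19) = 31536 / 19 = 1659.79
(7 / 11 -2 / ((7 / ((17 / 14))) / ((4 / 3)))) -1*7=-11038 / 1617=-6.83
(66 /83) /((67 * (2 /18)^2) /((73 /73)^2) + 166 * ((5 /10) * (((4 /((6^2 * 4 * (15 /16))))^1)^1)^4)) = 21921941250 /22805339209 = 0.96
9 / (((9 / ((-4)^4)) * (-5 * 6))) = -128 / 15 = -8.53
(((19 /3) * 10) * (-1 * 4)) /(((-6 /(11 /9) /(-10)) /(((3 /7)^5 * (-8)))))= 1003200 /16807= 59.69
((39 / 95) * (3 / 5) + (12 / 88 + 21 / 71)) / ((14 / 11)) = 503379 / 944300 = 0.53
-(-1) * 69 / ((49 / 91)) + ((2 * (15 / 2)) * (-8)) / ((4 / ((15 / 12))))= 1269 / 14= 90.64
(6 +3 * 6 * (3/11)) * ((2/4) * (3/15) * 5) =60/11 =5.45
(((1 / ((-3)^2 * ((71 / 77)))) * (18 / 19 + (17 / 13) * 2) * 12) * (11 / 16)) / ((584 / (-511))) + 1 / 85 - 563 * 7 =-3944.09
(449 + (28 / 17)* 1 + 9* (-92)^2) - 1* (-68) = 76694.65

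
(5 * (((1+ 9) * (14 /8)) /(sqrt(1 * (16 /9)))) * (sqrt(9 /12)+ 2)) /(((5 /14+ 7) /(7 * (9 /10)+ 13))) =141855 * sqrt(3) /1648+ 141855 /412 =493.40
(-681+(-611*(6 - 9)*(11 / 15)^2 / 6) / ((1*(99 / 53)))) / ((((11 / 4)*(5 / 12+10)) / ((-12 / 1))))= 76858784 / 309375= 248.43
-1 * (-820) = 820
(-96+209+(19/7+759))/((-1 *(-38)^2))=-6123/10108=-0.61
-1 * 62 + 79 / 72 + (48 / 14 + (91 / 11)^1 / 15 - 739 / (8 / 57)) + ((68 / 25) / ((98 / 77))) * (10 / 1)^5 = 1444156477 / 6930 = 208391.99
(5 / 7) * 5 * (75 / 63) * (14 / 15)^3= 280 / 81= 3.46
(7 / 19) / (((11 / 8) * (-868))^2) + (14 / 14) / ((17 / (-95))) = -1469210367 / 262911341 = -5.59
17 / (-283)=-17 / 283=-0.06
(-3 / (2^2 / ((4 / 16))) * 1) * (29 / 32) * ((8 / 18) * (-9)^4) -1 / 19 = -1205165 / 2432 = -495.54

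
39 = 39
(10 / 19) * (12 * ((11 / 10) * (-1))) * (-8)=1056 / 19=55.58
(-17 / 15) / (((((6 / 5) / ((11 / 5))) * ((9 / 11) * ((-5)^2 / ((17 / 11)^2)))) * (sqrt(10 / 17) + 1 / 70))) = 584647 / 99190575-481474 * sqrt(170) / 19838115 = -0.31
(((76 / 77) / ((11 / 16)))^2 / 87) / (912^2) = 0.00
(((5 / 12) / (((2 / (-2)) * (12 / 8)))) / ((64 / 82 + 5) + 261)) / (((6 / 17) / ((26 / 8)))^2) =-10012405 / 113405184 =-0.09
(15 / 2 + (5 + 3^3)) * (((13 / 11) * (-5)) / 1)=-5135 / 22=-233.41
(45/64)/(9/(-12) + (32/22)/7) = -3465/2672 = -1.30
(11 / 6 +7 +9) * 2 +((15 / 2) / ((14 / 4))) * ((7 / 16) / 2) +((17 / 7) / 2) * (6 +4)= 32443 / 672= 48.28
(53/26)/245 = 53/6370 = 0.01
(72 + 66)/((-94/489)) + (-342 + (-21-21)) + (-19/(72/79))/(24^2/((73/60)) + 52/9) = -130445482763/118378336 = -1101.94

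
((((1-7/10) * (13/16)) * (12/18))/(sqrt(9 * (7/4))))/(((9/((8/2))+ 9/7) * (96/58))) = 0.01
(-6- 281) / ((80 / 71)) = -254.71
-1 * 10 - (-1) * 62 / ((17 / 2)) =-46 / 17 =-2.71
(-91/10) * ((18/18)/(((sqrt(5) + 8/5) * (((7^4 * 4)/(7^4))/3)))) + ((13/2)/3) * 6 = 1066/61 - 1365 * sqrt(5)/488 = 11.22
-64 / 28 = -16 / 7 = -2.29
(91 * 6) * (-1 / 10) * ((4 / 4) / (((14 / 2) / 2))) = -78 / 5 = -15.60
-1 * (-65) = 65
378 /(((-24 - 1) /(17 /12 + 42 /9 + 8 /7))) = -5463 /50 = -109.26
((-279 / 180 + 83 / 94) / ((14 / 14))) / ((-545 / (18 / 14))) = 5643 / 3586100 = 0.00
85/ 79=1.08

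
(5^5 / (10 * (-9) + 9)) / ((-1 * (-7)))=-3125 / 567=-5.51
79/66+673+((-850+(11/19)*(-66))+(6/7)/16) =-7512563/35112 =-213.96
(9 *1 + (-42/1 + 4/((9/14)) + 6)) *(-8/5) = 1496/45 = 33.24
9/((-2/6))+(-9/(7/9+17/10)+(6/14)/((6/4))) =-47371/1561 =-30.35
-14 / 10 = -7 / 5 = -1.40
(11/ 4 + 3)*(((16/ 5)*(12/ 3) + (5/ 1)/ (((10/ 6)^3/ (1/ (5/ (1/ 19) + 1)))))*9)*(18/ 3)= 6364629/ 1600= 3977.89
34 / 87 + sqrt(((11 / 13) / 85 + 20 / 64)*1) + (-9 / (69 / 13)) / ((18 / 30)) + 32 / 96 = -1402 / 667 + sqrt(6299605) / 4420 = -1.53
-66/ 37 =-1.78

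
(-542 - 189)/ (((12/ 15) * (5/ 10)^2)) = -3655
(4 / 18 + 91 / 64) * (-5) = -8.22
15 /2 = 7.50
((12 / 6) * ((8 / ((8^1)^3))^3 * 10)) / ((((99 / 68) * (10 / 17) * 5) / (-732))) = -17629 / 1351680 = -0.01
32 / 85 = 0.38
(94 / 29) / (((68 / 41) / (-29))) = -1927 / 34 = -56.68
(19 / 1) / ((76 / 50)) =25 / 2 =12.50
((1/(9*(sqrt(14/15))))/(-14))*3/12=-sqrt(210)/7056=-0.00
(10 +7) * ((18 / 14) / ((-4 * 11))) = -153 / 308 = -0.50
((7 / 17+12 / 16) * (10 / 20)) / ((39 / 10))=395 / 2652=0.15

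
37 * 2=74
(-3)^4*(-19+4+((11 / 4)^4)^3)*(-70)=-8896730996893635 / 8388608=-1060572981.46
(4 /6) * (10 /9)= 20 /27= 0.74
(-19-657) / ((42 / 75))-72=-8954 / 7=-1279.14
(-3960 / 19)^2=43439.34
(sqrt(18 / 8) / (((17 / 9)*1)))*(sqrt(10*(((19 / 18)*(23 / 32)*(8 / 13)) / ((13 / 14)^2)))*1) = 63*sqrt(28405) / 5746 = 1.85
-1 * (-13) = 13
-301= -301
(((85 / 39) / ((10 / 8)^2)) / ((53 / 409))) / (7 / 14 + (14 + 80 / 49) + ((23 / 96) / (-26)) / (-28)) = 1395494912 / 2091515945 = 0.67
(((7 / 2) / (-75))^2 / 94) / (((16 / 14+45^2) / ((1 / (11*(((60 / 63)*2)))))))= 2401 / 4399566600000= 0.00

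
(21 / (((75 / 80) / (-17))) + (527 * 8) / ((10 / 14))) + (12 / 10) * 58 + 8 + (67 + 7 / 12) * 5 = 356227 / 60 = 5937.12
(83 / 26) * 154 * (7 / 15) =44737 / 195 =229.42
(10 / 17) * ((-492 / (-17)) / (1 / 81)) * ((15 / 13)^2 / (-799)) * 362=-32459454000 / 39023959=-831.78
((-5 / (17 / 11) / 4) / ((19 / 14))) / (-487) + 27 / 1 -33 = -1887227 / 314602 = -6.00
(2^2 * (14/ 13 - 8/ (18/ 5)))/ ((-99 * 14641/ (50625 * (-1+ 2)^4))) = 335000/ 2093663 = 0.16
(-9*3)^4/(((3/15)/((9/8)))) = 2989355.62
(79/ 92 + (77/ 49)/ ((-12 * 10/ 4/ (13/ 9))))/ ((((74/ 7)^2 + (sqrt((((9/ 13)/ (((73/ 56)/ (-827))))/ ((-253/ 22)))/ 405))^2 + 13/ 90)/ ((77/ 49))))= 710655803/ 64681197786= 0.01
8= 8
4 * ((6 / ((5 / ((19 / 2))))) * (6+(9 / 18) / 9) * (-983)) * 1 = -4071586 / 15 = -271439.07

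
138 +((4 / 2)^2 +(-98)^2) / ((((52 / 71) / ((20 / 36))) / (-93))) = -26428628 / 39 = -677657.13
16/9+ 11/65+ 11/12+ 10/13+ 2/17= 149197/39780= 3.75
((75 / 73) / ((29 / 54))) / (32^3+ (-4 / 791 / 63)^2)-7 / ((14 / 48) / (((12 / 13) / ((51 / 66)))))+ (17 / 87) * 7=-5394882242226106729 / 197601641893210776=-27.30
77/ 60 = 1.28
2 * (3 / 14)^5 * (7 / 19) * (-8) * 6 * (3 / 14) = -2187 / 638666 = -0.00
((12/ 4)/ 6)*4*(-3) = -6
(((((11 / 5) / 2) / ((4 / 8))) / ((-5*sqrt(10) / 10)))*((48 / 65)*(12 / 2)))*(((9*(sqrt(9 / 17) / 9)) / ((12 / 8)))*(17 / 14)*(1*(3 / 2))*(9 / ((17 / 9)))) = -384912*sqrt(170) / 193375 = -25.95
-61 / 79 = -0.77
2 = 2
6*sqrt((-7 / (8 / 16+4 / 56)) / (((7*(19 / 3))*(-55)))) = 0.43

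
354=354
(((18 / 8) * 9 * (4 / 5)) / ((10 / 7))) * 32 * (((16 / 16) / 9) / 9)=112 / 25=4.48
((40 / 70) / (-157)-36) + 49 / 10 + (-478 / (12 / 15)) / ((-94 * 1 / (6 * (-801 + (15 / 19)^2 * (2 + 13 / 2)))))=-11328946364061 / 372934660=-30377.83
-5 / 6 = -0.83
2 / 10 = 0.20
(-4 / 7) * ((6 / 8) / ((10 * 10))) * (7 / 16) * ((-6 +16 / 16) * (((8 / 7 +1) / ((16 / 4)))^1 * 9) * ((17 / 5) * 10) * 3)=4131 / 896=4.61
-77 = -77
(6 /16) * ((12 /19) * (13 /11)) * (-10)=-585 /209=-2.80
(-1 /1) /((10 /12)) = -6 /5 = -1.20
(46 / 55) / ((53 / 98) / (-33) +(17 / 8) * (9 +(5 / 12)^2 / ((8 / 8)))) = 2596608 / 60470735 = 0.04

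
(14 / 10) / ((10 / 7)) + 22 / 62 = 2069 / 1550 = 1.33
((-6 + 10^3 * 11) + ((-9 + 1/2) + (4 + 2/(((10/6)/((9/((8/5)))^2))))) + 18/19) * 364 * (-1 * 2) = -610180207/76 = -8028686.93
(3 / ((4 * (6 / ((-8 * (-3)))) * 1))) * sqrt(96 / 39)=12 * sqrt(26) / 13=4.71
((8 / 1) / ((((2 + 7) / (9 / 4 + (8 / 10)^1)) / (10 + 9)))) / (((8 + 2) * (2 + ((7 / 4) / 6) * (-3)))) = 9272 / 2025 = 4.58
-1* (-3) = 3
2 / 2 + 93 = 94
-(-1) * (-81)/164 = -81/164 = -0.49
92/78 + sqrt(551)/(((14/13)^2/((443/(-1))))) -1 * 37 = -74867 * sqrt(551)/196 -1397/39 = -9002.06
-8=-8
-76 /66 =-38 /33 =-1.15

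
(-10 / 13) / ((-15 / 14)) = 0.72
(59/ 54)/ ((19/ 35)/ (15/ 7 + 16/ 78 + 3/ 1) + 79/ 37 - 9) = -0.16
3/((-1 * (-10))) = 3/10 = 0.30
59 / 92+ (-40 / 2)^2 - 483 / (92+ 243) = 12303329 / 30820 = 399.20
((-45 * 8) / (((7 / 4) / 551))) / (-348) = 2280 / 7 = 325.71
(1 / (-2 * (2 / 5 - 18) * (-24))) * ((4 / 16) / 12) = -5 / 202752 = -0.00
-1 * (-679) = 679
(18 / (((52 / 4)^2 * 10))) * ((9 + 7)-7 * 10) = -486 / 845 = -0.58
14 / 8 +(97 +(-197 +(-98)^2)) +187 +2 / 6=116317 / 12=9693.08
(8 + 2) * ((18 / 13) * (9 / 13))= 1620 / 169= 9.59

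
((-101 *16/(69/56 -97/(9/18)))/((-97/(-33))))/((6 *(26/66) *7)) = 2346432/13612495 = 0.17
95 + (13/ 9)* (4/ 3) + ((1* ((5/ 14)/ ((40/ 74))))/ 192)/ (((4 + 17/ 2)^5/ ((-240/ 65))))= 2325654295876/ 23994140625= 96.93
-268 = -268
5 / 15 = 1 / 3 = 0.33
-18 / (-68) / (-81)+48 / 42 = 2441 / 2142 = 1.14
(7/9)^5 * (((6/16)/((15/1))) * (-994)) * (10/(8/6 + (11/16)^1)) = -66824632/1909251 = -35.00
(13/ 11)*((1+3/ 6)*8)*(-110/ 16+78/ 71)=-81.92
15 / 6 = 5 / 2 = 2.50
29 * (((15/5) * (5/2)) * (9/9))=435/2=217.50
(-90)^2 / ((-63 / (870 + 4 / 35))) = -5481720 / 49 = -111871.84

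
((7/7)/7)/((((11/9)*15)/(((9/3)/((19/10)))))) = 18/1463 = 0.01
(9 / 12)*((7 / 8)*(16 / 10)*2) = 21 / 10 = 2.10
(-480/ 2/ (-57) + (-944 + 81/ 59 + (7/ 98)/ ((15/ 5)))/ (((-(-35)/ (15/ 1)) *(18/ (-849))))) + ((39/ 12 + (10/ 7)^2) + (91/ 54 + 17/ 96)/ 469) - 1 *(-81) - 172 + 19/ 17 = 146518542350857/ 7722201312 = 18973.68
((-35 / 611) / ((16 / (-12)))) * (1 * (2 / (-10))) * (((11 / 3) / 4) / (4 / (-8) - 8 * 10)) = 11 / 112424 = 0.00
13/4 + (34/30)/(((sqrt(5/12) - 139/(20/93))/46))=3.17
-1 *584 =-584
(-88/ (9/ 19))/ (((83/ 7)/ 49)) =-573496/ 747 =-767.73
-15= -15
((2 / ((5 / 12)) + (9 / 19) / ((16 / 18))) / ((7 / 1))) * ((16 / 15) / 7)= 386 / 3325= 0.12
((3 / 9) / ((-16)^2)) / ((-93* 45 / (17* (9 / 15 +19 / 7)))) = -493 / 28123200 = -0.00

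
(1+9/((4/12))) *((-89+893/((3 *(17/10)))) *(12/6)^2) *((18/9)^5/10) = 7868672/255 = 30857.54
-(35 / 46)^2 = -0.58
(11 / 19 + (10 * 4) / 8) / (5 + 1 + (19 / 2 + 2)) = 212 / 665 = 0.32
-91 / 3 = -30.33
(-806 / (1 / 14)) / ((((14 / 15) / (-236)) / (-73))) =-208286520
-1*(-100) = 100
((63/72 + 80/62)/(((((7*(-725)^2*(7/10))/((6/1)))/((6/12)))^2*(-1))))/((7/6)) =-0.00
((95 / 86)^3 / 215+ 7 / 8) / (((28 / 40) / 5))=301288525 / 47863214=6.29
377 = 377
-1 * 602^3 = -218167208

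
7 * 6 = 42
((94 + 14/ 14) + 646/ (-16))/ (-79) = -437/ 632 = -0.69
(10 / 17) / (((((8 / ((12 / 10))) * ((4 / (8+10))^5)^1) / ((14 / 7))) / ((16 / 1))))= 177147 / 34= 5210.21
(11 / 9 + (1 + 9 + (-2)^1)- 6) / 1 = 29 / 9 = 3.22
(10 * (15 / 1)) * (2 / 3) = 100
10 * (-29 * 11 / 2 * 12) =-19140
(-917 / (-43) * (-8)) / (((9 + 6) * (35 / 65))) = -13624 / 645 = -21.12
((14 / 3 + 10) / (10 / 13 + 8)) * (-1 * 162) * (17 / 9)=-9724 / 19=-511.79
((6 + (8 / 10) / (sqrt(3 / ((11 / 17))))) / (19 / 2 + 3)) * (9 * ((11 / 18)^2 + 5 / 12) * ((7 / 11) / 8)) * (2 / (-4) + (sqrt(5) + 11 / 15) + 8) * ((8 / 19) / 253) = 896 * (30 * sqrt(5) + 247) * (2 * sqrt(561) + 765) / 45507268125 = 0.01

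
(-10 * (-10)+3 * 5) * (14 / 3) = 1610 / 3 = 536.67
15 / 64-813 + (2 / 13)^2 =-812.74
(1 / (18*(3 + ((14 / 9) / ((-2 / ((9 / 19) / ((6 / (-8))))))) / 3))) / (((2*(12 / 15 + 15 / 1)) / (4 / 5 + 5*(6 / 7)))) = 0.00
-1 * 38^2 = -1444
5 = 5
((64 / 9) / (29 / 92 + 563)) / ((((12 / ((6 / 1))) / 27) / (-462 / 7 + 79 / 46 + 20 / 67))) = -12620736 / 1157425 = -10.90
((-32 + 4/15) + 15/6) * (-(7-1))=877/5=175.40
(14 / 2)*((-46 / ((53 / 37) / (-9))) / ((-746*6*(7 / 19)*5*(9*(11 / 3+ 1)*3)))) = -16169 / 8302980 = -0.00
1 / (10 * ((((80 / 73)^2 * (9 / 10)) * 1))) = 5329 / 57600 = 0.09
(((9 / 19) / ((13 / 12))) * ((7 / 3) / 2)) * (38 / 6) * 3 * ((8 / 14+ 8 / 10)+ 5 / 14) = 1089 / 65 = 16.75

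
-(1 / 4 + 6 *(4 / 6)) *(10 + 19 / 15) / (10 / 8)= -2873 / 75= -38.31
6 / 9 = 2 / 3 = 0.67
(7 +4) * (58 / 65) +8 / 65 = 646 / 65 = 9.94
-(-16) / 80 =1 / 5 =0.20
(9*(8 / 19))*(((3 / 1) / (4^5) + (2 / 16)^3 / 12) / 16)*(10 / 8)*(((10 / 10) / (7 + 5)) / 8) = 0.00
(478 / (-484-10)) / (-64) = 239 / 15808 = 0.02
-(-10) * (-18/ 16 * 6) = -135/ 2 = -67.50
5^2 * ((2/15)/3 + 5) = 1135/9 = 126.11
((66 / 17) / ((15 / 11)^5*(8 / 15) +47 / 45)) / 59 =478321470 / 25871780191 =0.02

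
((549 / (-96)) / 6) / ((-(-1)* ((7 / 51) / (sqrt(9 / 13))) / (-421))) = 3929193* sqrt(13) / 5824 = 2432.50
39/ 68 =0.57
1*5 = 5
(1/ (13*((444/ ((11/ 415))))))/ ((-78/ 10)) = -11/ 18683964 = -0.00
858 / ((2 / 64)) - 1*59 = 27397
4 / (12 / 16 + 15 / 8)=32 / 21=1.52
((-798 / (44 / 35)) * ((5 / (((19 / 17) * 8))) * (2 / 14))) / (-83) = 8925 / 14608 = 0.61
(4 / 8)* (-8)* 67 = -268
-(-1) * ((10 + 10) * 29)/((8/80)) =5800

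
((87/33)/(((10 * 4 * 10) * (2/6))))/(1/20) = 87/220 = 0.40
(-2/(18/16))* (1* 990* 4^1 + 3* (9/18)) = -7042.67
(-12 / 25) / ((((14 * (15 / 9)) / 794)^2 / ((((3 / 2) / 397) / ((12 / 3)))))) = -0.53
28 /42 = 2 /3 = 0.67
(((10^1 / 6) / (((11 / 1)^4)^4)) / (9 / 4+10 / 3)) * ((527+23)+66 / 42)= 7020 / 1959129391455940319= 0.00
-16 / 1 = -16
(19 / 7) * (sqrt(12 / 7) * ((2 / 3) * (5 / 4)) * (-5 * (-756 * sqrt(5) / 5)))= 3420 * sqrt(105) / 7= 5006.37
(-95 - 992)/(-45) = 1087/45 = 24.16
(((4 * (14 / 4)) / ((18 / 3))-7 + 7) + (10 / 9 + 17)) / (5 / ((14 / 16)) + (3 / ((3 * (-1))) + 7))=644 / 369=1.75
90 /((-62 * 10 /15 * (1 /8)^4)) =-276480 /31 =-8918.71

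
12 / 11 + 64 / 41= 1196 / 451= 2.65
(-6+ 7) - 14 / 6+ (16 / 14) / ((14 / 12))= -52 / 147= -0.35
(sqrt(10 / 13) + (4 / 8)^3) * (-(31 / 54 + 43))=-181 * sqrt(130) / 54 - 2353 / 432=-43.66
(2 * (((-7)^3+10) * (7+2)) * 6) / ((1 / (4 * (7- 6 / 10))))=-920678.40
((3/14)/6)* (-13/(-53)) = 13/1484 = 0.01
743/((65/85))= 12631/13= 971.62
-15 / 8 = -1.88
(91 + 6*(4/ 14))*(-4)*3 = -7788/ 7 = -1112.57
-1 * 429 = -429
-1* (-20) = 20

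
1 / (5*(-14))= -1 / 70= -0.01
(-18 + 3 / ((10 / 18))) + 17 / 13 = -734 / 65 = -11.29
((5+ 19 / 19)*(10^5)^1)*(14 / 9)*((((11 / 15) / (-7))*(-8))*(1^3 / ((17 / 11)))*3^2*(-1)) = -77440000 / 17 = -4555294.12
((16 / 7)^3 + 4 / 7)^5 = 1456460015899231232 / 4747561509943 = 306780.65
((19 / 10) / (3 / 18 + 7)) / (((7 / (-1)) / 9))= -513 / 1505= -0.34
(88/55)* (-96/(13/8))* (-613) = 3766272/65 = 57942.65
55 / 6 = 9.17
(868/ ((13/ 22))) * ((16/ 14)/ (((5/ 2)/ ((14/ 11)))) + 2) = 246512/ 65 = 3792.49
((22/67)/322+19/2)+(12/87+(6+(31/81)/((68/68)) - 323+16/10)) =-77378786717/253386630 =-305.38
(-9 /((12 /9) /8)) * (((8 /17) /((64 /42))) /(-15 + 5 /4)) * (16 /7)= 2592 /935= 2.77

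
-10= -10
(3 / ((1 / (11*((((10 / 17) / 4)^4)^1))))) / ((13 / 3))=61875 / 17372368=0.00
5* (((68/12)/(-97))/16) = -85/4656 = -0.02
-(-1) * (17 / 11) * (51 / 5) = 867 / 55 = 15.76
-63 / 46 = -1.37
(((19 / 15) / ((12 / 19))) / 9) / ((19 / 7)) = 133 / 1620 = 0.08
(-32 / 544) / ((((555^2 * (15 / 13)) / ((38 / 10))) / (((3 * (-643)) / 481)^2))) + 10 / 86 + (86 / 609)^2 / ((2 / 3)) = 67055155593015176 / 458711595667154375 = 0.15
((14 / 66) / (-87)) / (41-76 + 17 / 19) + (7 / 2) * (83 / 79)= 540459031 / 146972232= 3.68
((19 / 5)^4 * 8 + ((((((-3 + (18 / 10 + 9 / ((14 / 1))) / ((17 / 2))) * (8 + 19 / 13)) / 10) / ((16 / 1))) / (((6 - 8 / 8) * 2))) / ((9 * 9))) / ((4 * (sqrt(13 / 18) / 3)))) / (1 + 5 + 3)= 1042568 / 5625 - 11029 * sqrt(26) / 2895984000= 185.35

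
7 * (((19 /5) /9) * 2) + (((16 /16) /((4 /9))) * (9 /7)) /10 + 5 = 5645 /504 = 11.20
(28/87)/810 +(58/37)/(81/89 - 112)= -176761604/12889632465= -0.01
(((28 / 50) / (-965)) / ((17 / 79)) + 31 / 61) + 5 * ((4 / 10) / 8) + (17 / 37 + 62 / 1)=234060246157 / 3702608500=63.21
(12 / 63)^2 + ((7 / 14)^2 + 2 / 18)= 701 / 1764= 0.40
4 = 4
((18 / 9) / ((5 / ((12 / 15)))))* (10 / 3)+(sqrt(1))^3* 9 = 151 / 15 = 10.07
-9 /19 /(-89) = 9 /1691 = 0.01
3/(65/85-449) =-17/2540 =-0.01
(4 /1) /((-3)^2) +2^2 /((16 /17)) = 169 /36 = 4.69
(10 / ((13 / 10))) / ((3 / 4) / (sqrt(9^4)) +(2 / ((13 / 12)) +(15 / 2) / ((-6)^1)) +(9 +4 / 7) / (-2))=-18900 / 10271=-1.84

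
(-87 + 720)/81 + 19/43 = 9586/1161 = 8.26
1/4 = 0.25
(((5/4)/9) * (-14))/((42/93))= -155/36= -4.31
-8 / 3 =-2.67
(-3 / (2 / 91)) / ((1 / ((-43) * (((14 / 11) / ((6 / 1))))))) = 27391 / 22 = 1245.05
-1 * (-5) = 5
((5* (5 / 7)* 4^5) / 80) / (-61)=-320 / 427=-0.75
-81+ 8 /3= -235 /3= -78.33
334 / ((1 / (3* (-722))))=-723444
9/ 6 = 3/ 2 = 1.50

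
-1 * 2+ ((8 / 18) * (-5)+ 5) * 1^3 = 7 / 9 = 0.78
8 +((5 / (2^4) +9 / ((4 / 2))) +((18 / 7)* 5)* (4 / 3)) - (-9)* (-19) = -15797 / 112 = -141.04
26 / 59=0.44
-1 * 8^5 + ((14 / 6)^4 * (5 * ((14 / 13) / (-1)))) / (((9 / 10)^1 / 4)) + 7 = -317198797 / 9477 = -33470.38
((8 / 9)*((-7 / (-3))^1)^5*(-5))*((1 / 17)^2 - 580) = 178289.93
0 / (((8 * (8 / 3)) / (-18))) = 0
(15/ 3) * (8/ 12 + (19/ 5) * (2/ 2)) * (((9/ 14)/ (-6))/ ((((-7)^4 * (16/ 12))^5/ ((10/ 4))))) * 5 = -407025/ 4575607718570262585344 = -0.00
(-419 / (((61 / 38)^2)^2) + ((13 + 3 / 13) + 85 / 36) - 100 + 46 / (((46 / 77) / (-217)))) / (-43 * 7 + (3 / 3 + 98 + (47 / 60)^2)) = 10922770434742700 / 130495431461603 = 83.70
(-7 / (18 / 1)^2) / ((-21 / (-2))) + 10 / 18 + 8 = 8.55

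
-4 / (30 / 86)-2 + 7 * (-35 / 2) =-4079 / 30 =-135.97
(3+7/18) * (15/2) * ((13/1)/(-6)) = -55.07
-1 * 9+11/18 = -151/18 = -8.39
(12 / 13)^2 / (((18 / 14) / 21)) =2352 / 169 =13.92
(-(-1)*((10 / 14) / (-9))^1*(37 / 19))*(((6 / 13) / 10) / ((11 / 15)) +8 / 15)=-47323 / 513513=-0.09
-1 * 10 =-10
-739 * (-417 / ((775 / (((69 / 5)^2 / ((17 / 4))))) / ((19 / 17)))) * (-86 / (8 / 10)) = -2397346046262 / 1119875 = -2140726.46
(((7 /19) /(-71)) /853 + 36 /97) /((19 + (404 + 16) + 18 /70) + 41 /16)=23197671280 /27616317201171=0.00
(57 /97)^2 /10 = 3249 /94090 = 0.03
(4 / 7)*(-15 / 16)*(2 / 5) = -3 / 14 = -0.21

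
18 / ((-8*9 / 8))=-2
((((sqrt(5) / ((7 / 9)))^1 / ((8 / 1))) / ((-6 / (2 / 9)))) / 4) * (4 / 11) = -sqrt(5) / 1848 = -0.00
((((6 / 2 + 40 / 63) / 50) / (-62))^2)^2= 2750058481 / 1454819029568100000000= 0.00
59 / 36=1.64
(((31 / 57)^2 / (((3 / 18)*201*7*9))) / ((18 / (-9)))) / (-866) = 961 / 11876349114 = 0.00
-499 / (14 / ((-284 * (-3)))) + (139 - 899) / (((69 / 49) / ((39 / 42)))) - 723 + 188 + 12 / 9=-5055809 / 161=-31402.54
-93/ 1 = -93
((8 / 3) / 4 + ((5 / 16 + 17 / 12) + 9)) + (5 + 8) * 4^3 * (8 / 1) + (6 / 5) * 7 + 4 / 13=20829443 / 3120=6676.10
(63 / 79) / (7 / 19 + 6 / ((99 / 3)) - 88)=-1881 / 206269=-0.01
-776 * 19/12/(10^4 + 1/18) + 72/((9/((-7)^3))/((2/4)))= -246983488/180001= -1372.12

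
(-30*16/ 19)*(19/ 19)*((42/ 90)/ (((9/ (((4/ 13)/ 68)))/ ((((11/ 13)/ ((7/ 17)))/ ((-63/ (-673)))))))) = -236896/ 1820637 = -0.13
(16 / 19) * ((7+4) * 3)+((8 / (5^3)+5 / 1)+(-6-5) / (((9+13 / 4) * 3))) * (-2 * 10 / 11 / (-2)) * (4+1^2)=7595818 / 153615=49.45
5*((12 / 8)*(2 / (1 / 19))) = 285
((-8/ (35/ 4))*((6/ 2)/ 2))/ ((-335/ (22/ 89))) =1056/ 1043525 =0.00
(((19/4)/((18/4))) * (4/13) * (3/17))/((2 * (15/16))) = 304/9945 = 0.03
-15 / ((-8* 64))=15 / 512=0.03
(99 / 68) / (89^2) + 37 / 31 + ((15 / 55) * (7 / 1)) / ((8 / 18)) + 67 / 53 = 32870600985 / 4867311922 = 6.75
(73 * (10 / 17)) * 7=5110 / 17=300.59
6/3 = 2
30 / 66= 5 / 11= 0.45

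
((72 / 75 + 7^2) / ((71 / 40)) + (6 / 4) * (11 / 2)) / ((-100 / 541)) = -27960503 / 142000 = -196.90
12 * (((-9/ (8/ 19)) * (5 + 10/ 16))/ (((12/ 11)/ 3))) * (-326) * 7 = 289739835/ 32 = 9054369.84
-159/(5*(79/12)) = -4.83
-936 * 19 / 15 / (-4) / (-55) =-1482 / 275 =-5.39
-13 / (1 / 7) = -91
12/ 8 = 3/ 2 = 1.50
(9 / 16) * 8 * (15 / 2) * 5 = 675 / 4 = 168.75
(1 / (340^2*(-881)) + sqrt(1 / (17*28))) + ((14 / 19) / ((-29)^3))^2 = -194769873281 / 21869000363229011600 + sqrt(119) / 238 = 0.05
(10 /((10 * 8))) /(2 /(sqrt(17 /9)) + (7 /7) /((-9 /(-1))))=-153 /23192 + 243 * sqrt(17) /11596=0.08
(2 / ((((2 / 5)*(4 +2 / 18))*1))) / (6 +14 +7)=5 / 111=0.05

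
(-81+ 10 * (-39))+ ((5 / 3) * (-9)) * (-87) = 834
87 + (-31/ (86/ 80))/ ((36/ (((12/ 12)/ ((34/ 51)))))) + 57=18421/ 129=142.80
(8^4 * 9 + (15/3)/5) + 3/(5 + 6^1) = 405518/11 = 36865.27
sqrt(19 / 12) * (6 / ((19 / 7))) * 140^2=137200 * sqrt(57) / 19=54517.75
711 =711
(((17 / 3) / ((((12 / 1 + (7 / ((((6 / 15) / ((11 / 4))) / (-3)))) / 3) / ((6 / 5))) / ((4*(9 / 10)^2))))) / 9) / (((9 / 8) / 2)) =-256 / 2125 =-0.12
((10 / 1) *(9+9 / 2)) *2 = 270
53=53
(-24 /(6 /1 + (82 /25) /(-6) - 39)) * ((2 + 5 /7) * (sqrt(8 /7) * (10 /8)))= 21375 * sqrt(14) /30821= 2.59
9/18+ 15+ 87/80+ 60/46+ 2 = 36601/1840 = 19.89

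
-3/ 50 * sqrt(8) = -3 * sqrt(2)/ 25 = -0.17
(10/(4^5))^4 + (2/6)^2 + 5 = 3161095935481/618475290624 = 5.11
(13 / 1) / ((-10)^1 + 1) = -13 / 9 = -1.44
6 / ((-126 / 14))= -2 / 3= -0.67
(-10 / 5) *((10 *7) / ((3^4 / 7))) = -980 / 81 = -12.10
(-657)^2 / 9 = 47961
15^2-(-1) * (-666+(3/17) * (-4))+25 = -7084/17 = -416.71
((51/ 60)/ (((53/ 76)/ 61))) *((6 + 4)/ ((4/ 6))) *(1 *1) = 1115.26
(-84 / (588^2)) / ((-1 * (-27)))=-0.00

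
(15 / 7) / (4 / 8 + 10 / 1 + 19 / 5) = 150 / 1001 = 0.15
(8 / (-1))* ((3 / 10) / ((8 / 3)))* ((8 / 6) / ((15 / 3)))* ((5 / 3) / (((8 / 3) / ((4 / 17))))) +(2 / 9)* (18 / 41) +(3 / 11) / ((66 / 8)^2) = 922241 / 13915605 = 0.07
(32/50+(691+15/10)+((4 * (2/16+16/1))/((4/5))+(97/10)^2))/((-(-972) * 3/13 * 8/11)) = 8273551/1555200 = 5.32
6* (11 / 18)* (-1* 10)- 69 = -317 / 3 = -105.67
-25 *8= -200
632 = 632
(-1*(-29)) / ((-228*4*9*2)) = -29 / 16416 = -0.00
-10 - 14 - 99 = -123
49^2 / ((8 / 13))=31213 / 8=3901.62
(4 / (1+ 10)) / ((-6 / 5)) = -10 / 33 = -0.30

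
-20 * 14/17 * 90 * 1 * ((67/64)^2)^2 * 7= -222166109025/17825792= -12463.18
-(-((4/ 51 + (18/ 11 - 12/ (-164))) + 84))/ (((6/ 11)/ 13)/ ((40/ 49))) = 73290620/ 43911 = 1669.07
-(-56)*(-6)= -336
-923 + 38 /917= -922.96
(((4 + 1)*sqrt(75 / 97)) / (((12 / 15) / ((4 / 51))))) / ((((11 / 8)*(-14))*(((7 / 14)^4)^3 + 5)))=-2048000*sqrt(291) / 7801602039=-0.00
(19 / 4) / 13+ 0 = 19 / 52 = 0.37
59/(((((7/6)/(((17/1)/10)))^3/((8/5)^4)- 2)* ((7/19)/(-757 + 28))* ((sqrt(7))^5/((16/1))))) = 7386.25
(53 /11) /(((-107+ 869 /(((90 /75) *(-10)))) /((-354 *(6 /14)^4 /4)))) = 4559166 /56862883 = 0.08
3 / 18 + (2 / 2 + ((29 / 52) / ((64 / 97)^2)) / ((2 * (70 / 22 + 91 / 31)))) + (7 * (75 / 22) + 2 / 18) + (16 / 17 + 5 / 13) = 39738784446131 / 1495518216192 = 26.57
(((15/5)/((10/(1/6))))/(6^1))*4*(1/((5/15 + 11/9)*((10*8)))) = 3/11200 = 0.00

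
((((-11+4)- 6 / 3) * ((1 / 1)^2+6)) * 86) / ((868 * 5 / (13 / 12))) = -1677 / 1240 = -1.35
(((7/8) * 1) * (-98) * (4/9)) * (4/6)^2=-1372/81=-16.94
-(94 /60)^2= -2209 /900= -2.45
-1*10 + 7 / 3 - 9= -50 / 3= -16.67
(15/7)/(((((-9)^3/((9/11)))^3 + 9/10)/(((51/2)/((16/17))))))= -7225/88025525168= -0.00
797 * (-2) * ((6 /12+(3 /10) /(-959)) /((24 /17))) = -8115851 /14385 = -564.19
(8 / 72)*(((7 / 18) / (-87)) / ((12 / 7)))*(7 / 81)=-343 / 13699368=-0.00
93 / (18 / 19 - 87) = -589 / 545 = -1.08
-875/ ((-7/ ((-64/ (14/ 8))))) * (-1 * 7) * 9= 288000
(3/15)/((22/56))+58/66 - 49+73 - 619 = -97946/165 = -593.61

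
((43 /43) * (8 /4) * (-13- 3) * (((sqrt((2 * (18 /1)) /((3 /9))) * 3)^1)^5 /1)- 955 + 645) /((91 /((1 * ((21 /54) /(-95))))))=31 /2223 + 30233088 * sqrt(3) /1235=42401.02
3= 3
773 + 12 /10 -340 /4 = 689.20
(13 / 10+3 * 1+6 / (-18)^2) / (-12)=-583 / 1620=-0.36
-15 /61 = -0.25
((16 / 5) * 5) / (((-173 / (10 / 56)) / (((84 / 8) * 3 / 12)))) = -15 / 346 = -0.04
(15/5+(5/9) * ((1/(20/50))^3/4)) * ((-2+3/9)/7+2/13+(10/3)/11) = 108697/96096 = 1.13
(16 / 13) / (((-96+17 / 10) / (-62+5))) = 9120 / 12259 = 0.74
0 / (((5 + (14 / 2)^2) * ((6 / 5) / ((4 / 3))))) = 0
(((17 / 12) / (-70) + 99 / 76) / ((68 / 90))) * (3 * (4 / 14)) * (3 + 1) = 184203 / 31654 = 5.82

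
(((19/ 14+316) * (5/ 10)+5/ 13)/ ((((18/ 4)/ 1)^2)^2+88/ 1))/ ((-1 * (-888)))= 0.00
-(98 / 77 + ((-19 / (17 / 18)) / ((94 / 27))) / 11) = -6569 / 8789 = -0.75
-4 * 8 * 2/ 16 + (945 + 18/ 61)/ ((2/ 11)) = 633805/ 122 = 5195.12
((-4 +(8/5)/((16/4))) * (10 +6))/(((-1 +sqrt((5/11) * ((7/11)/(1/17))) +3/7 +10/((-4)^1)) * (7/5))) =9856 * sqrt(595)/11901 +332992/11901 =48.18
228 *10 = 2280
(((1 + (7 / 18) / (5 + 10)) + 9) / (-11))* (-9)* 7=18949 / 330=57.42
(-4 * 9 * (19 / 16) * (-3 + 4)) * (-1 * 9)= 1539 / 4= 384.75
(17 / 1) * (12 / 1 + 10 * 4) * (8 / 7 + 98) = 613496 / 7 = 87642.29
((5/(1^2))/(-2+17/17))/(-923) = 5/923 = 0.01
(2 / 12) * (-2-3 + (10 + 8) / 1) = 13 / 6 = 2.17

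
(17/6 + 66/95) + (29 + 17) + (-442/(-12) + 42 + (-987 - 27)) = -252407/285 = -885.64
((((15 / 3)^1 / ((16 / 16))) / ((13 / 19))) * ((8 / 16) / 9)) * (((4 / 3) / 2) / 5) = 19 / 351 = 0.05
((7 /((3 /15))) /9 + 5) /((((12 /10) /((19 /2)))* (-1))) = -1900 /27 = -70.37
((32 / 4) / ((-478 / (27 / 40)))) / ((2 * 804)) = -9 / 1281040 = -0.00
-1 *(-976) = 976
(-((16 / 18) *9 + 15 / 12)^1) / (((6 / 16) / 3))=-74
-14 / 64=-7 / 32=-0.22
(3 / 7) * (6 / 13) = 18 / 91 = 0.20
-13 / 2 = -6.50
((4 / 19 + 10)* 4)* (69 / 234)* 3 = 8924 / 247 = 36.13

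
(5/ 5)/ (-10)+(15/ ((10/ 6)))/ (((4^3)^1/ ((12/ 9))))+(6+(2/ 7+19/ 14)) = 4329/ 560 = 7.73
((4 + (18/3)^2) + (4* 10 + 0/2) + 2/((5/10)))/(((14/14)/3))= 252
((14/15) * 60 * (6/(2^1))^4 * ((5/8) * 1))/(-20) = -567/4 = -141.75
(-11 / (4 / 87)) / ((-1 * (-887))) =-957 / 3548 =-0.27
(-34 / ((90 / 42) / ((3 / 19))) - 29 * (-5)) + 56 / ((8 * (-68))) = 919851 / 6460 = 142.39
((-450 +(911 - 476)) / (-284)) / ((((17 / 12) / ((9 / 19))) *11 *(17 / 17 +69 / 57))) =135 / 185878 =0.00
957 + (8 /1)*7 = 1013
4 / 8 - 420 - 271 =-690.50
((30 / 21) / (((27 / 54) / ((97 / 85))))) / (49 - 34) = 388 / 1785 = 0.22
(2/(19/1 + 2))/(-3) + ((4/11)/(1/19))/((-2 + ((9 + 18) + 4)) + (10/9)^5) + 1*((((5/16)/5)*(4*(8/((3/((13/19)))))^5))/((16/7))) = 201945574823261254/83969987612279769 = 2.40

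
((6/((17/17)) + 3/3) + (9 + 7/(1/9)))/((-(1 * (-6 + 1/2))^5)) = 2528/161051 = 0.02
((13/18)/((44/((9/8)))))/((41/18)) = 117/14432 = 0.01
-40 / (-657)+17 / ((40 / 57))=638233 / 26280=24.29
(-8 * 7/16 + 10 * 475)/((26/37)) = 351241/52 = 6754.63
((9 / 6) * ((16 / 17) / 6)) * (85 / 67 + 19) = 5432 / 1139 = 4.77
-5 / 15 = -1 / 3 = -0.33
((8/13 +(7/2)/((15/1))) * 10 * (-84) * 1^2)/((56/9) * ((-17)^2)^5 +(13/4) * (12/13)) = -83412/1467643559527223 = -0.00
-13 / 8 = -1.62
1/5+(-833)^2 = 3469446/5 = 693889.20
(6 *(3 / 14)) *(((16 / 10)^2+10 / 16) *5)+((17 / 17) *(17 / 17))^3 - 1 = 20.48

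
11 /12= 0.92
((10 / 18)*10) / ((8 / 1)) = 25 / 36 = 0.69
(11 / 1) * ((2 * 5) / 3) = 110 / 3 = 36.67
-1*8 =-8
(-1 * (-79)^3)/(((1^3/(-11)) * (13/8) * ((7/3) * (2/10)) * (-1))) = 650811480/91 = 7151774.51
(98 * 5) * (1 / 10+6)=2989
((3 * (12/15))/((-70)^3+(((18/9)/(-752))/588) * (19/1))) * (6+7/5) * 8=-0.00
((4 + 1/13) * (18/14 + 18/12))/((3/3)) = 159/14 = 11.36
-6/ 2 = -3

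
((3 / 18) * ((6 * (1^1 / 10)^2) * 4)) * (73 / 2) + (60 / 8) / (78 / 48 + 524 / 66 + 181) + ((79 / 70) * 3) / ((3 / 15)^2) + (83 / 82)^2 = 737164251909 / 8456942900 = 87.17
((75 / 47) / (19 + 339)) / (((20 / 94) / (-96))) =-360 / 179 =-2.01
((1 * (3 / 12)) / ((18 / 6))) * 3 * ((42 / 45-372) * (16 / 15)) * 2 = -197.90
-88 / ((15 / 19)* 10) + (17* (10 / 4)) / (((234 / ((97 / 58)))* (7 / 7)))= -7358003 / 678600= -10.84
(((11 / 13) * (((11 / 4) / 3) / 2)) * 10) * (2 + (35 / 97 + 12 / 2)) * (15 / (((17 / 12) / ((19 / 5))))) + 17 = 28331764 / 21437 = 1321.63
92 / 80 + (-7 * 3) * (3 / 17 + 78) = -557789 / 340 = -1640.56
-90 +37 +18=-35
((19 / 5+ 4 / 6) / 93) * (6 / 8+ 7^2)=13333 / 5580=2.39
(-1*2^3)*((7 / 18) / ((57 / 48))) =-448 / 171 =-2.62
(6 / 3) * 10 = 20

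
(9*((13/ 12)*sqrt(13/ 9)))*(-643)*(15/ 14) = -125385*sqrt(13)/ 56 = -8072.89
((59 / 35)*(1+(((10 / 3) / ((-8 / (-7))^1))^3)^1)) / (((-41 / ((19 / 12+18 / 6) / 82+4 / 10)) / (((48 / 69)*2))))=-5902627211 / 8768768400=-0.67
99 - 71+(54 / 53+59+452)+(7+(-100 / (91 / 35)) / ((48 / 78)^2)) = 377747 / 848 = 445.46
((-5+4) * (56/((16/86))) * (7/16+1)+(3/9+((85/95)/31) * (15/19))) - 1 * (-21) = -220954055/537168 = -411.33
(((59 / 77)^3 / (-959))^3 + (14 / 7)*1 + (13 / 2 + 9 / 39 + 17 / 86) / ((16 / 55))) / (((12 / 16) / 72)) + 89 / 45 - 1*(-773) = 6867985201571933133838433444434328 / 2111041007779384857051021211065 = 3253.36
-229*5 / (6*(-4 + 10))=-1145 / 36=-31.81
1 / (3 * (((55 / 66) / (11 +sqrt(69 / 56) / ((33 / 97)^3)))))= 22 / 5 +912673 * sqrt(966) / 2515590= 15.68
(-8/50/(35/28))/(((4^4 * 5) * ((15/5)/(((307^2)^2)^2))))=-78905450517641748001/30000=-2630181683921391.60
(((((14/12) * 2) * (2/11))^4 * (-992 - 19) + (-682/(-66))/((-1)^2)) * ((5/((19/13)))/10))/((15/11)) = -6063031/1078110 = -5.62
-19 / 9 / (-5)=0.42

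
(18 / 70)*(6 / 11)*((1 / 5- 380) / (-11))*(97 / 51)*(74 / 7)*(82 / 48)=838307853 / 5039650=166.34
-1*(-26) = 26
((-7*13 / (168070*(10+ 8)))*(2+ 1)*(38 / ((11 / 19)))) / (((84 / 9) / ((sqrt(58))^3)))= -136097*sqrt(58) / 3697540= -0.28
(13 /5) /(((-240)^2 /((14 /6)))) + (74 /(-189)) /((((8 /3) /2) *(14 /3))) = -2659541 /42336000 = -0.06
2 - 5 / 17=29 / 17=1.71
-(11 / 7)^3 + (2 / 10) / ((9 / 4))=-58523 / 15435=-3.79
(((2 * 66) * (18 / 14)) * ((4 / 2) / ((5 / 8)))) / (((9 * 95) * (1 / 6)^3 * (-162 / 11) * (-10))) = 15488 / 16625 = 0.93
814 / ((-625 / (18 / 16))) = -3663 / 2500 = -1.47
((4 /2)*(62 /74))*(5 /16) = 155 /296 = 0.52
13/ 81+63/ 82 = 6169/ 6642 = 0.93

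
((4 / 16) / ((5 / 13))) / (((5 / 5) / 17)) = 221 / 20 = 11.05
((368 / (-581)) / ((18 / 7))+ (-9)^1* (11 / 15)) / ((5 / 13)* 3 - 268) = 332423 / 12956715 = 0.03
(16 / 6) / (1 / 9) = 24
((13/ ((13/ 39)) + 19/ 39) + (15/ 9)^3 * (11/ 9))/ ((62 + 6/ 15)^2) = 3565375/ 307509696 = 0.01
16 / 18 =8 / 9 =0.89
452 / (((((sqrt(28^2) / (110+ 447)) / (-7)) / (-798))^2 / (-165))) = -920912927308605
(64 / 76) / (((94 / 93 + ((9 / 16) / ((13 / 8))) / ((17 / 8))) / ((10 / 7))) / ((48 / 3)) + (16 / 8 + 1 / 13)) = 26307840 / 66488353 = 0.40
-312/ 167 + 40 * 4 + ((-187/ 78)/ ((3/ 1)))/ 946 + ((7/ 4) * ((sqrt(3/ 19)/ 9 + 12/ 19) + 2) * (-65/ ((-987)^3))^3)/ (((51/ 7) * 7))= 274625 * sqrt(57)/ 4429784628888621880159696878324 + 7265827810934366566442666812706316503/ 45948187162293279819838686964686708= 158.13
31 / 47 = 0.66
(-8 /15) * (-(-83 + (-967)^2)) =7480048 /15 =498669.87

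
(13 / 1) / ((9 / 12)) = 52 / 3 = 17.33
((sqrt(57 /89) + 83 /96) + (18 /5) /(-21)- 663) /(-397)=2225351 /1333920- sqrt(5073) /35333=1.67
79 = 79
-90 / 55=-18 / 11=-1.64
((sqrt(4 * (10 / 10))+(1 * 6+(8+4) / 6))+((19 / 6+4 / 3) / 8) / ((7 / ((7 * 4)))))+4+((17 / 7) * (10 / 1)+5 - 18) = 771 / 28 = 27.54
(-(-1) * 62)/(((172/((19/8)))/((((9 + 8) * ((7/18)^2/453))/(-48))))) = -490637/4846998528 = -0.00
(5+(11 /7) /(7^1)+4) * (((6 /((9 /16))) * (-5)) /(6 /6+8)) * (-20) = 1446400 /1323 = 1093.27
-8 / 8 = -1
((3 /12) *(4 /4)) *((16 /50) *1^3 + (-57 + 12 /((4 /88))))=5183 /100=51.83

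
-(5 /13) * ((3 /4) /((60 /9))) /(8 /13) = -9 /128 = -0.07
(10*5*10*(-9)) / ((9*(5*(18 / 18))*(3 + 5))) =-25 / 2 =-12.50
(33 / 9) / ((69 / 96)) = 352 / 69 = 5.10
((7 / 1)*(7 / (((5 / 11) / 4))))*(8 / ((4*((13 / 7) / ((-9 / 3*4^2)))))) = -1448832 / 65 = -22289.72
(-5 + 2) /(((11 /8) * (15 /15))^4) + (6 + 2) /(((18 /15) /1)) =255956 /43923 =5.83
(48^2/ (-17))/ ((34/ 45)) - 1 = -52129/ 289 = -180.38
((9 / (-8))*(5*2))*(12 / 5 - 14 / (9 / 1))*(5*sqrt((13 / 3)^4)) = -891.94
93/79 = 1.18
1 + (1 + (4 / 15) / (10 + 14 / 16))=2.02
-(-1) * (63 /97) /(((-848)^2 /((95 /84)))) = 285 /279012352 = 0.00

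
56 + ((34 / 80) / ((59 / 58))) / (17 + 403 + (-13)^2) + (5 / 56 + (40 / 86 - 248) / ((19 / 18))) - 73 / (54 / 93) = -304.14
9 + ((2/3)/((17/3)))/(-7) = 1069/119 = 8.98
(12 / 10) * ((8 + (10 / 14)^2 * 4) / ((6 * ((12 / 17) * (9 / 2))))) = 1394 / 2205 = 0.63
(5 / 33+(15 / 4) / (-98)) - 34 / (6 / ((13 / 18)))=-463291 / 116424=-3.98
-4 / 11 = -0.36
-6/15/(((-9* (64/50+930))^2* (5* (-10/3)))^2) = -125/428389348109913515808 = -0.00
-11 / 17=-0.65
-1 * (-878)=878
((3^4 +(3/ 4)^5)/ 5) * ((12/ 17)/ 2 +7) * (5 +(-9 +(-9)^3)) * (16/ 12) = -508133925/ 4352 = -116758.71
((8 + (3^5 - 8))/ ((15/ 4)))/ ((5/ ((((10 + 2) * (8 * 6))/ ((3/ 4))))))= 248832/ 25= 9953.28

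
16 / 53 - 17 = -885 / 53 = -16.70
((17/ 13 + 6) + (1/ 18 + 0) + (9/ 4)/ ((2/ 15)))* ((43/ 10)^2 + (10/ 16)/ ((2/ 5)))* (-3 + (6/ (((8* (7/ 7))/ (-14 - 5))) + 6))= -13997879/ 2560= -5467.92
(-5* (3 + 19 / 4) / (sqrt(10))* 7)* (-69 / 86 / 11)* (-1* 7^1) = -104811* sqrt(10) / 7568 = -43.80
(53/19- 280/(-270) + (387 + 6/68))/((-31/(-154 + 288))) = -456828445/270351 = -1689.76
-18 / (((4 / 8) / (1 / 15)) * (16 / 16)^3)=-12 / 5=-2.40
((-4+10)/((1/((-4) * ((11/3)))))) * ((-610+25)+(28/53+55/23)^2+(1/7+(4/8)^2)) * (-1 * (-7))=527318751102/1485961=354867.15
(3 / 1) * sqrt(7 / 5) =3 * sqrt(35) / 5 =3.55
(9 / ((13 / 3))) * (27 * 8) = 5832 / 13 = 448.62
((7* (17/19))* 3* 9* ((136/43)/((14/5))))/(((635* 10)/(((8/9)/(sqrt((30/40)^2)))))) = 18496/518795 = 0.04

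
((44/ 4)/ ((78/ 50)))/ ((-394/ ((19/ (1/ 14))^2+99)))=-19485125/ 15366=-1268.07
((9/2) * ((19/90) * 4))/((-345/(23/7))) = -19/525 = -0.04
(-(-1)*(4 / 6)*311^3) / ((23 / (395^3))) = 3707681753002250 / 69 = 53734518159452.90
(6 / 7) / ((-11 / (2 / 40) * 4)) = -3 / 3080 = -0.00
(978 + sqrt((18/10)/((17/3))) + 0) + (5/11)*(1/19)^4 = 3*sqrt(255)/85 + 1401993323/1433531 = 978.56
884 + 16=900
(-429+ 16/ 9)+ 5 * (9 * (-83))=-37460/ 9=-4162.22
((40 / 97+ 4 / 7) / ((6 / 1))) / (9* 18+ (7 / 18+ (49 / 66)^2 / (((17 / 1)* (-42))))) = 49466736 / 48990521531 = 0.00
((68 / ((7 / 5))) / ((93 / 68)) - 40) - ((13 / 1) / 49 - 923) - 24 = 4075094 / 4557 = 894.25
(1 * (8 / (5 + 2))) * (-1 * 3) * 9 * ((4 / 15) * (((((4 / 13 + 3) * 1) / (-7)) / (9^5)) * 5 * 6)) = 2752 / 1393119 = 0.00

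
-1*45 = -45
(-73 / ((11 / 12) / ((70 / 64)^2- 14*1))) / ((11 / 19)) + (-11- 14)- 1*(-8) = 54028279 / 30976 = 1744.20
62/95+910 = 86512/95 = 910.65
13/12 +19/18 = 77/36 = 2.14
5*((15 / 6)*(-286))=-3575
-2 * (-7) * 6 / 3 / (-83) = -28 / 83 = -0.34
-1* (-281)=281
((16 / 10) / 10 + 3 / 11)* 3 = 357 / 275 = 1.30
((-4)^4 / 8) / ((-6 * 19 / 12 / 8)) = -512 / 19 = -26.95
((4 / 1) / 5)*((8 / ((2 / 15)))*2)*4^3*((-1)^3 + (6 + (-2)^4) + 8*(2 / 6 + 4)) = 342016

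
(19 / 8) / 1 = 19 / 8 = 2.38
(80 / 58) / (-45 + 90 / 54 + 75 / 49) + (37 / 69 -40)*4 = -388282916 / 2459229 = -157.89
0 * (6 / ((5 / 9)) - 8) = 0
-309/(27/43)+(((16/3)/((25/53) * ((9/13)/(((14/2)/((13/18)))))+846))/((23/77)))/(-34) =-1087112650639/2209076883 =-492.11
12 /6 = 2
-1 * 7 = -7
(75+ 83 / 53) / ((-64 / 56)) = -14203 / 212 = -67.00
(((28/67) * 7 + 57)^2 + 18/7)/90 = 112922377/2828070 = 39.93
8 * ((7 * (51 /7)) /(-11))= -408 /11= -37.09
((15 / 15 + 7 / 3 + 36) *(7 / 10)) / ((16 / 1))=413 / 240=1.72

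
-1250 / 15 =-250 / 3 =-83.33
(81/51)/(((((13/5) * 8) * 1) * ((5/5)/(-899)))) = -68.65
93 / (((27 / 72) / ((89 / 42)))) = 11036 / 21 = 525.52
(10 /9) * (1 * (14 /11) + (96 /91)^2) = 2173100 /819819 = 2.65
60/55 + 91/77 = 25/11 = 2.27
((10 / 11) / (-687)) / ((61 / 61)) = -10 / 7557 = -0.00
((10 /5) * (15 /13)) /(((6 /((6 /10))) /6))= 18 /13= 1.38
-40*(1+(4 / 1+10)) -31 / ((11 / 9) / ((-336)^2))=-31504584 / 11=-2864053.09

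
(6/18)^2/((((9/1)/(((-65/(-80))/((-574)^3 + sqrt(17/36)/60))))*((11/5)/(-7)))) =2275*sqrt(17)/917786248408762525897434 + 8604924692000/50988124911597918105413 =0.00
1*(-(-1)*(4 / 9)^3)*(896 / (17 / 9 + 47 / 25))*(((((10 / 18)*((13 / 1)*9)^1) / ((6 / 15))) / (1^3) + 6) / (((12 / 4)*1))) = 15097600 / 12879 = 1172.26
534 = 534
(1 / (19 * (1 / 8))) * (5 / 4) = 10 / 19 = 0.53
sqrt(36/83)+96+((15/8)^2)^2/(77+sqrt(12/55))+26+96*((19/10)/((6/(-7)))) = -89.98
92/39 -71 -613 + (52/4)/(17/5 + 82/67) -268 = -57198919/60411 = -946.83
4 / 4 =1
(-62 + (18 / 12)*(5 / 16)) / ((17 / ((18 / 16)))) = -17721 / 4352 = -4.07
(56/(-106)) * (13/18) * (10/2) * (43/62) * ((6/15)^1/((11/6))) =-0.29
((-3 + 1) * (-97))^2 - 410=37226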